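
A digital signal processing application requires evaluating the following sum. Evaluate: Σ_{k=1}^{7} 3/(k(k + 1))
Partial fractions: 3/(k(k + 1)) = 3/k - 3/(k + 1)
Telescoping sum: 3(1 - 1/8) = 3·7/8

Answer: 21/8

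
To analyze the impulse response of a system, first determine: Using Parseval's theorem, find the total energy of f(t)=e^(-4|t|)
Parseval's theorem: E=integral |f(t)|^2 dt=(1/2pi) integral |F(omega)|^2 domega
E=integral_{-inf}^{inf} e^(-8|t|) dt=2*integral_0^inf e^(-8t) dt=2/(2*4)=1/4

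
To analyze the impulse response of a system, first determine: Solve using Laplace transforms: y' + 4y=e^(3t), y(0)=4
Take L: sY - 4+4Y=1/(s-3)
Y(s+4)=1/(s-3)+4
Y=1/((s-3)(s+4))+4/(s+4)
Partial fractions: 1/((s-3)(s+4))=(1/7)/(s-3) - (1/7)/(s+4)
So Y=(1/7)/(s-3)+(27/7)/(s+4)
Inverse Laplace transform (L^(-1){1/(s-3)}=e^(3t), L^(-1){1/(s+4)}=e^(-4t)):

Answer: y(t)=(1/7)·e^(3t)+(27/7)·e^(-4t)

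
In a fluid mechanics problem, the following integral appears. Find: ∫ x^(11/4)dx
Power rule: ∫ x^(11/4) dx=x^(15/4)/(15/4) + C

Answer: (4/15)·x^(15/4) + C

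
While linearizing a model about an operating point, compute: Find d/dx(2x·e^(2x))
Product rule: (fg)'=f'g + fg'
f=2x, f'=2
g=e^(2x), g'=2·e^(2x)

Answer: 2·e^(2x) + 4x·e^(2x)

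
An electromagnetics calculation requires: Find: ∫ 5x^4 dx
Using power rule: ∫ 5x^4 dx = 5/5 x^5+C = x^5+C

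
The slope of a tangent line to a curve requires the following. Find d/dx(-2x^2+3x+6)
Power rule: d/dx(ax^n) = n·a·x^(n-1)
Term by term: -4·x+3

Answer: -4x+3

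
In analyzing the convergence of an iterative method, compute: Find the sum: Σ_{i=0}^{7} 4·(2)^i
Geometric series: S = a(1 - r^n)/(1 - r)
a = 4, r = 2, n = 8
S = 4(1-256)/-1 = 1020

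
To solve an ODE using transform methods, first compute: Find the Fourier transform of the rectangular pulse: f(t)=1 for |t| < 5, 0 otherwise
F(omega) = integral from -5 to 5 of e^(-j * omega * t) dt
= 2 * sin(5 * omega)/omega = 10 * sinc(5 * omega/pi)

Answer: 2 * sin(5 * omega)/omega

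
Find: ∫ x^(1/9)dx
Power rule: ∫ x^(1/9) dx=x^(10/9)/(10/9) + C

Answer: (9/10)·x^(10/9) + C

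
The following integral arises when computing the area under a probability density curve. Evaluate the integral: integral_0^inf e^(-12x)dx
integral_0^inf e^(-12x) dx=[-1/12 * e^(-12x)]_0^inf
=0 - (-1/12)=1/12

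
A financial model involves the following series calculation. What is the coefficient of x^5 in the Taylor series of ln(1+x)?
ln(1+x)=Σ (-1)^(n+1) x^n/n
Coefficient of x^5=(-1)^6/5=1/5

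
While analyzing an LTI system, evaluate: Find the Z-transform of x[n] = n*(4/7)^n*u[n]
Using the property Z{n * a^n * u[n]} = az/(z-a)^2
With a = 4/7: X(z) = (4/7)z/(z - 4/7)^2, |z| > 4/7

Answer: (4/7)z/(z - 4/7)^2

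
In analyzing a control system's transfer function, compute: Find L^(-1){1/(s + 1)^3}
L^(-1){1/(s-a)^n} = t^(n-1)·e^(at)/(n-1)!
Here a = -1, n = 3: t^2·e^(-t)/2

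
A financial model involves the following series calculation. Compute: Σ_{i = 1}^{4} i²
Using formula: Σ i^2=n(n+1)(2n+1)/6=4·5·9/6=30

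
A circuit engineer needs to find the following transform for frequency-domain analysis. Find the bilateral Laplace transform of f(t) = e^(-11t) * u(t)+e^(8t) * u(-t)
For e^(-11t) * u(t): L=1/(s + 11), Re(s) > -11
For e^(8t) * u(-t): L=-1/(s-8), Re(s) < 8
Combined: F(s)=1/(s + 11) - 1/(s-8), -11 < Re(s) < 8

Answer: 1/(s + 11) - 1/(s-8), ROC: -11 < Re(s) < 8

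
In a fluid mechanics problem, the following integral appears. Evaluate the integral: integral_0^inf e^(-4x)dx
integral_0^inf e^(-4x) dx = [-1/4*e^(-4x)]_0^inf
= 0 - (-1/4) = 1/4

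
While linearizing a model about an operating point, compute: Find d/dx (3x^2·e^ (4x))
Product rule: (fg)' = f'g + fg'
f = 3x^2, f' = 6x
g = e^(4x), g' = 4·e^(4x)

Answer: 6x·e^(4x) + 12x^2·e^(4x)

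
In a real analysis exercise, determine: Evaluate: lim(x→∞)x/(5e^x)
Apply L'Hôpital 1 times (∞/∞ each time):
Eventually get 1!/(5e^x) → 0

Answer: 0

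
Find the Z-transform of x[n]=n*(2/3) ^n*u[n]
Using the property Z{n * a^n * u[n]} = az/(z-a)^2
With a = 2/3: X(z) = (2/3)z/(z - 2/3)^2, |z| > 2/3

Answer: (2/3)z/(z - 2/3)^2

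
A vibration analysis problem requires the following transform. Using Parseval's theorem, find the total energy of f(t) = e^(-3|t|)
Parseval's theorem: E=integral |f(t)|^2 dt=(1/2pi) integral |F(omega)|^2 domega
E=integral_{-inf}^{inf} e^(-6|t|) dt=2*integral_0^inf e^(-6t) dt=2/(2*3)=1/3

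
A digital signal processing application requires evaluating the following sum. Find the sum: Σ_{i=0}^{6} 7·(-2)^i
Geometric series: S=a(1 - r^n)/(1 - r)
a=7, r=-2, n=7
S=7(1+128)/3=301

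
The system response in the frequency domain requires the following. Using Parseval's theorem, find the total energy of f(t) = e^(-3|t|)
Parseval's theorem: E=integral |f(t)|^2 dt=(1/2pi) integral |F(omega)|^2 domega
E=integral_{-inf}^{inf} e^(-6|t|) dt=2 * integral_0^inf e^(-6t) dt=2/(2 * 3)=1/3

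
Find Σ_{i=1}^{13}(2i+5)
= 2·Σ i+5·13 = 2·91+65 = 247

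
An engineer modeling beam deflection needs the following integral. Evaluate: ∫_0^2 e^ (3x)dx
Antiderivative: (1/3)e^(3x)
Evaluate: (1/3)(e^6 - 1)

Answer: (e^6 - 1)/3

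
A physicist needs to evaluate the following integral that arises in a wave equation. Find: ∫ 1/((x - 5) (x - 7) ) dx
Partial fractions: 1/((x-5)(x-7))=A/(x-5) + B/(x-7)
A=-1/2, B=1/2
∫ [-1/2· 1/(x-5) + 1/2· 1/(x-7)] dx
=(1/2)[ln|x-7| - ln|x-5|] + C

Answer: (1/2)·ln|(x-7)/(x-5)| + C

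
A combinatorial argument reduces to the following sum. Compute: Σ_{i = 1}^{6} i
Using formula: Σ i^1 = n(n + 1)/2 = 6·7/2 = 21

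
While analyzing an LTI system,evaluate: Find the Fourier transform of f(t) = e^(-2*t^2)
The Fourier transform of a Gaussian e^(-a*t^2) is sqrt(pi/a)*e^(-omega^2/(4a)).
With a = 2: F(omega) = sqrt(pi/2)*e^(-omega^2/8)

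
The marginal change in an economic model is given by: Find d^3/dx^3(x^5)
Apply power rule 3 times:
d^1: 5x^4
d^2: 20x^3
d^3: 60x^2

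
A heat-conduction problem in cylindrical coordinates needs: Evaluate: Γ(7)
Γ(n)=(n-1)! for positive integers
Γ(7)=6!=720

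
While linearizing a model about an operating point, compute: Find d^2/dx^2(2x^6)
Apply power rule 2 times:
d^1: 12x^5
d^2: 60x^4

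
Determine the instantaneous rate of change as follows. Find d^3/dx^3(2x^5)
Apply power rule 3 times:
d^1: 10x^4
d^2: 40x^3
d^3: 120x^2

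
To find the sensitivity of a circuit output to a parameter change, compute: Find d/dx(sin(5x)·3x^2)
Product rule: (fg)'=f'g+fg'
f=sin(5x), f'=5·cos(5x)
g=3x^2, g'=6x

Answer: 15·cos(5x)·x^2+6·sin(5x)·x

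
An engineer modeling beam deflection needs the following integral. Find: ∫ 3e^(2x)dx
Since d/dx[e^(2x)] = 2e^(2x), we get 3/2 e^(2x) + C

Answer: (3/2)e^(2x) + C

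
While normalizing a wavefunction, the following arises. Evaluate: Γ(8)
Γ(n) = (n-1)! for positive integers
Γ(8) = 7! = 5040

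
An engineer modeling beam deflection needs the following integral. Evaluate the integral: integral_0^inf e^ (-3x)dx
integral_0^inf e^(-3x) dx = [-1/3*e^(-3x)]_0^inf
= 0 - (-1/3) = 1/3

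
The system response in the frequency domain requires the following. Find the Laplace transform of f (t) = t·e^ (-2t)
L{t·e^(at)} = 1/(s-a)²
L{t·e^(-2t)} = 1/(s + 2)²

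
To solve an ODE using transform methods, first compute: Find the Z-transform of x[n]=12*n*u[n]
Z{n * u[n]}=z/(z-1)^2
By linearity: Z{12 * n * u[n]}=12z/(z-1)^2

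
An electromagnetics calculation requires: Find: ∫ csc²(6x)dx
Since d/dx[-cot(6x)]=6csc²(6x), integral=-cot(6x)/6+C

Answer: (-1/6)cot(6x)+C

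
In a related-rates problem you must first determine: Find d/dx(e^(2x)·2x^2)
Product rule: (fg)' = f'g+fg'
f = e^(2x), f' = 2·e^(2x)
g = 2x^2, g' = 4x

Answer: 4·e^(2x)·x^2+4·e^(2x)·x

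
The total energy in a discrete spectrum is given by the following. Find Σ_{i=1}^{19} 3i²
=3·n(n + 1)(2n + 1)/6=3·19·20·39/6=7410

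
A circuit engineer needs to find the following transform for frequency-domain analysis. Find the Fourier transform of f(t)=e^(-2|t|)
Using the standard pair: F{e^(-a|t|)}=2a/(a^2+omega^2)
With a=2: F(omega)=4/(4+omega^2)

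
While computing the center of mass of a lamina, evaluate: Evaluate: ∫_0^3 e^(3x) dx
Antiderivative: (1/3)e^(3x)
Evaluate: (1/3)(e^9 - 1)

Answer: (e^9 - 1)/3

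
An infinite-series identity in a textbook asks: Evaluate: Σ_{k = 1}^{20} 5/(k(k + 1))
Partial fractions: 5/(k(k + 1)) = 5/k - 5/(k + 1)
Telescoping sum: 5(1 - 1/21) = 5·20/21

Answer: 100/21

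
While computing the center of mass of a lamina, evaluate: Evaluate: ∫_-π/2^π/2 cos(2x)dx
Antiderivative: sin(2x)/2
Evaluate at bounds: [sin(2·π/2)/2] - [sin(2·-π/2)/2]
=((0) - (0))/2=0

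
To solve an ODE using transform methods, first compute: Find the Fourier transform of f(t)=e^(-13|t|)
Using the standard pair: F{e^(-a|t|)} = 2a/(a^2 + omega^2)
With a = 13: F(omega) = 26/(169 + omega^2)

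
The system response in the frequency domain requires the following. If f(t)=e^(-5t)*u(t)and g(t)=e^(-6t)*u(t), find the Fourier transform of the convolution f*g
By the convolution theorem: F{f*g}=F(omega)*G(omega)
F(omega)=1/(5 + j*omega), G(omega)=1/(6 + j*omega)
F{f*g}=1/((5 + j*omega)(6 + j*omega))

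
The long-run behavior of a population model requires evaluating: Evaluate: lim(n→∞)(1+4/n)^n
This is the definition of e^4: lim(1 + 4/n)^n=e^4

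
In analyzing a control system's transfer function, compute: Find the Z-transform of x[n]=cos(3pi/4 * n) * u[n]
Z{cos(w0*n)*u[n]} = z(z - cos(w0))/(z^2 - 2z*cos(w0) + 1)
With w0 = 3pi/4: X(z) = z(z - cos(3pi/4))/(z^2 - 2z*cos(3pi/4) + 1)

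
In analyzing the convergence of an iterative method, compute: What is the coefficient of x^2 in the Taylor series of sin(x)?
sin(x) has only odd powers. Coefficient of x^2 = 0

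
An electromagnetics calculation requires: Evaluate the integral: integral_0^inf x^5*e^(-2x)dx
This is a Gamma integral. Substitute u = 2x (du = 2 dx):
integral_0^inf x^5 * e^(-2x) dx = (1/2^6) integral_0^inf u^5 * e^(-u) du
= Gamma(6)/2^6 = 5!/2^6 = 120/64

Answer: 15/8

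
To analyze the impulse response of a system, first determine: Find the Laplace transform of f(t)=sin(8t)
L{sin(wt)}=w/(s²+w²)
L{sin(8t)}=8/(s²+64)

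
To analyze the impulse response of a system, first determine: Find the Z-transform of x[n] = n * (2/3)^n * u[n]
Using the property Z{n * a^n * u[n]} = az/(z-a)^2
With a = 2/3: X(z) = (2/3)z/(z - 2/3)^2, |z| > 2/3

Answer: (2/3)z/(z - 2/3)^2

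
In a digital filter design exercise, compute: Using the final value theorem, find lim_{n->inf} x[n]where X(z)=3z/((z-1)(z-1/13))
Final value theorem: lim x[n]=lim_{z->1} (z-1)*X(z)
(z-1)*X(z)=3z/(z-1/13)
As z->1: 3/(1 - 1/13)=3/(12/13)=13/4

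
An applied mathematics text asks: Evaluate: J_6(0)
J_n(0)=0 for all n > 0 (Bessel function of first kind)
J_6(0)=0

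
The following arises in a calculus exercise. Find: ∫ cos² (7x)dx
Using identity cos²(u)=(1+cos(2u))/2:
∫ (1+cos(14x))/2 dx=x/2+sin(14x)/28+C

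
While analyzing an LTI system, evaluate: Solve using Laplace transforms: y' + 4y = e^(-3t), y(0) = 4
Take L: sY - 4+4Y=1/(s+3)
Y(s+4)=1/(s+3)+4
Y=1/((s+3)(s+4))+4/(s+4)
Partial fractions: 1/((s+3)(s+4))=1/(s+3)-1/(s+4)
So Y=1/(s+3)+3/(s+4)
Inverse Laplace transform (L^(-1){1/(s+3)}=e^(-3t), L^(-1){1/(s+4)}=e^(-4t)):

Answer: y(t)=1·e^(-3t)+3·e^(-4t)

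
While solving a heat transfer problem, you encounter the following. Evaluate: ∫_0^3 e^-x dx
Antiderivative: -e^-x
Evaluate: -(e^-3-1)

Answer: (e^-3-1)/(-1)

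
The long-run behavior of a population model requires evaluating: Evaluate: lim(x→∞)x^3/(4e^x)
Apply L'Hôpital 3 times (∞/∞ each time):
Eventually get 3!/(4e^x) → 0

Answer: 0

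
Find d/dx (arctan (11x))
d/dx[arctan(u)] = u'/(1 + u²), u = 11x, u' = 11

Answer: 11/(1 + 121x²)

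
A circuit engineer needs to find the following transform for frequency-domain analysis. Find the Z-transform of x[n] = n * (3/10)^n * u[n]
Using the property Z{n * a^n * u[n]} = az/(z-a)^2
With a = 3/10: X(z) = (3/10)z/(z - 3/10)^2, |z| > 3/10

Answer: (3/10)z/(z - 3/10)^2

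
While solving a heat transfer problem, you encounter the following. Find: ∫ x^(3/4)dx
Power rule: ∫ x^(3/4) dx=x^(7/4)/(7/4) + C

Answer: (4/7)·x^(7/4) + C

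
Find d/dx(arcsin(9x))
d/dx[arcsin(u)]=u'/√(1-u²), u=9x, u'=9

Answer: 9/√(1-81x²)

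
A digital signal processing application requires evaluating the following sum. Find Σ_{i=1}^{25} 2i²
=2·n(n + 1)(2n + 1)/6=2·25·26·51/6=11050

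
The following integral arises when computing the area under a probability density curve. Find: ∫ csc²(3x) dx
Since d/dx[-cot(3x)] = 3csc²(3x), integral = -cot(3x)/3+C

Answer: (-1/3)cot(3x)+C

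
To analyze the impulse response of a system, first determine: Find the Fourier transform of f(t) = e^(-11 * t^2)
The Fourier transform of a Gaussian e^(-a * t^2) is sqrt(pi/a) * e^(-omega^2/(4a)).
With a = 11: F(omega) = sqrt(pi/11) * e^(-omega^2/44)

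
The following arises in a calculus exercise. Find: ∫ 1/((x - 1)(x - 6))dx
Partial fractions: 1/((x-1)(x-6))=A/(x-1)+B/(x-6)
A=-1/5, B=1/5
∫ [-1/5· 1/(x-1)+1/5· 1/(x-6)] dx
=(1/5)[ln|x-6| - ln|x-1|]+C

Answer: (1/5)·ln|(x-6)/(x-1)|+C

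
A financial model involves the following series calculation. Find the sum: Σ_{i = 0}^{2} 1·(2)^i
Geometric series: S=a(1 - r^n)/(1 - r)
a=1, r=2, n=3
S=1(1 - 8)/-1=7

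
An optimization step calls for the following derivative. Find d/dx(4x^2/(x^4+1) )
Quotient rule: (f/g)' = (f'g - fg')/g²
f = 4x^2, f' = 8x
g = x^4 + 1, g' = 4x^3

Answer: (8x·(x^4 + 1) - 16x^5)/(x^4 + 1)²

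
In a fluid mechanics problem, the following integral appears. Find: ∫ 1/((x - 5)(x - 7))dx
Partial fractions: 1/((x-5)(x-7)) = A/(x-5)+B/(x-7)
A = -1/2, B = 1/2
∫ [-1/2· 1/(x-5)+1/2· 1/(x-7)] dx
= (1/2)[ln|x-7| - ln|x-5|]+C

Answer: (1/2)·ln|(x-7)/(x-5)|+C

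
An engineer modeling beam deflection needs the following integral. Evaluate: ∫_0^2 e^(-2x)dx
Antiderivative: (1/(-2))e^(-2x)
Evaluate: (1/(-2))(e^-4 - 1)

Answer: (e^-4 - 1)/(-2)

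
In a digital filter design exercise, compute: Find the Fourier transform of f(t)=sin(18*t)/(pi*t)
sin(W * t)/(pi * t)=(W/pi) * sinc(W * t/pi) is the impulse response of the ideal low-pass filter with cutoff W (here W=18).
Its Fourier transform is a rectangular function:
F(omega)=1 for |omega| < 18, 0 otherwise

Answer: rect(omega/36) [i.e., 1 for |omega| < 18, 0 otherwise]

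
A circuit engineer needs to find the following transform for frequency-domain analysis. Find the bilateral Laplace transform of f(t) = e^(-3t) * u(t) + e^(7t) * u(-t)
For e^(-3t)*u(t): L=1/(s+3), Re(s) > -3
For e^(7t)*u(-t): L=-1/(s-7), Re(s) < 7
Combined: F(s)=1/(s+3)-1/(s-7), -3 < Re(s) < 7

Answer: 1/(s+3)-1/(s-7), ROC: -3 < Re(s) < 7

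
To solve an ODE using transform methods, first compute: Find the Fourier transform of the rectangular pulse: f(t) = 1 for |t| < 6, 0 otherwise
F(omega) = integral from -6 to 6 of e^(-j*omega*t) dt
= 2*sin(6*omega)/omega = 12*sinc(6*omega/pi)

Answer: 2*sin(6*omega)/omega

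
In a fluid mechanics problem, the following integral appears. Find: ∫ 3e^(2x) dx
Since d/dx[e^(2x)] = 2e^(2x), we get 3/2 e^(2x)+C

Answer: (3/2)e^(2x)+C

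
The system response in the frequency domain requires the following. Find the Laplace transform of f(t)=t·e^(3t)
L{t·e^(at)}=1/(s-a)²
L{t·e^(3t)}=1/(s-3)²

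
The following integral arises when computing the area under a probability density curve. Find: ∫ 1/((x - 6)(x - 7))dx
Partial fractions: 1/((x-6)(x-7))=A/(x-6)+B/(x-7)
A=-1, B=1
∫ [-1· 1/(x-6)+1· 1/(x-7)] dx
=(1)[ln|x-7| - ln|x-6|]+C

Answer: ln|(x-7)/(x-6)|+C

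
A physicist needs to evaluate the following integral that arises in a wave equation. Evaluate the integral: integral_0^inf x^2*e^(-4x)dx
This is a Gamma integral. Substitute u = 4x (du = 4 dx):
integral_0^inf x^2*e^(-4x) dx = (1/4^3) integral_0^inf u^2*e^(-u) du
= Gamma(3)/4^3 = 2!/4^3 = 2/64

Answer: 1/32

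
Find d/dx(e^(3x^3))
Chain rule: d/dx[e^u] = e^u · u' where u = 3x^3
u' = 9x^2

Answer: 9x^2·e^(3x^3)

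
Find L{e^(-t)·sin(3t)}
First shifting: L{e^(at)f(t)}=F(s-a)
L{sin(3t)}=3/(s² + 9)
Shift: 3/((s + 1)² + 9)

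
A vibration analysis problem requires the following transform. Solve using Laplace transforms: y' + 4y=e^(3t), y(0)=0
Take L: sY - 0+4Y=1/(s-3)
Y(s+4)=1/(s-3)+0
Y=1/((s-3)(s+4))+0/(s+4)
Partial fractions: 1/((s-3)(s+4))=(1/7)/(s-3) - (1/7)/(s+4)
So Y=(1/7)/(s-3) - (1/7)/(s+4)
Inverse Laplace transform (L^(-1){1/(s-3)}=e^(3t), L^(-1){1/(s+4)}=e^(-4t)):

Answer: y(t)=(1/7)·e^(3t) - (1/7)·e^(-4t)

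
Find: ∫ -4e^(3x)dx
Since d/dx[e^(3x)] = 3e^(3x), we get -4/3 e^(3x)+C

Answer: (-4/3)e^(3x)+C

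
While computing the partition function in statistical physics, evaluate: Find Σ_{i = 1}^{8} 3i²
=3·n(n + 1)(2n + 1)/6=3·8·9·17/6=612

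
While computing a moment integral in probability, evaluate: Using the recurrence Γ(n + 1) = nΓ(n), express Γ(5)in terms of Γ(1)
Γ(5) = 4Γ(4) = 4·3Γ(3) = ... = 4!·Γ(1) = 24·Γ(1)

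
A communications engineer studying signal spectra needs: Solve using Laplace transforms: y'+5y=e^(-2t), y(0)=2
Take L: sY - 2+5Y = 1/(s+2)
Y(s+5) = 1/(s+2)+2
Y = 1/((s+2)(s+5))+2/(s+5)
Partial fractions: 1/((s+2)(s+5)) = (1/3)/(s+2) - (1/3)/(s+5)
So Y = (1/3)/(s+2)+(5/3)/(s+5)
Inverse Laplace transform (L^(-1){1/(s+2)} = e^(-2t), L^(-1){1/(s+5)} = e^(-5t)):

Answer: y(t) = (1/3)·e^(-2t)+(5/3)·e^(-5t)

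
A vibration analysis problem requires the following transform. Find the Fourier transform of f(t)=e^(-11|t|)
Using the standard pair: F{e^(-a|t|)}=2a/(a^2 + omega^2)
With a=11: F(omega)=22/(121 + omega^2)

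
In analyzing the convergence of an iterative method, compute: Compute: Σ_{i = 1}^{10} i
Using formula: Σ i^1=n(n+1)/2=10·11/2=55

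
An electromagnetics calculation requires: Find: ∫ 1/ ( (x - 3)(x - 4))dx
Partial fractions: 1/((x-3)(x-4)) = A/(x-3)+B/(x-4)
A = -1, B = 1
∫ [-1· 1/(x-3)+1· 1/(x-4)] dx
= (1)[ln|x-4| - ln|x-3|]+C

Answer: ln|(x-4)/(x-3)|+C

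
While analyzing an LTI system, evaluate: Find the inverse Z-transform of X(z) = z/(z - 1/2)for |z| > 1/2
Standard pair: z/(z-a) <-> a^n * u[n] for causal signals
With a = 1/2: x[n] = (1/2)^n * u[n]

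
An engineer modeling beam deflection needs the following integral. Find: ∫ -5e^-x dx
Since d/dx[e^-x] = - e^-x, we get 5e^-x + C

Answer: 5e^-x + C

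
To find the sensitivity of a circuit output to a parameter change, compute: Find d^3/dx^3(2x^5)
Apply power rule 3 times:
d^1: 10x^4
d^2: 40x^3
d^3: 120x^2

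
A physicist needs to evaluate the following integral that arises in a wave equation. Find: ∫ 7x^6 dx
Using power rule: ∫ 7x^6 dx = 7/7 x^7 + C = x^7 + C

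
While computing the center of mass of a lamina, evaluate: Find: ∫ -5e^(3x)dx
Since d/dx[e^(3x)] = 3e^(3x), we get -5/3 e^(3x) + C

Answer: (-5/3)e^(3x) + C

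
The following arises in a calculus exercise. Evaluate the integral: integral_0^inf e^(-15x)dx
integral_0^inf e^(-15x) dx = [-1/15*e^(-15x)]_0^inf
= 0 - (-1/15) = 1/15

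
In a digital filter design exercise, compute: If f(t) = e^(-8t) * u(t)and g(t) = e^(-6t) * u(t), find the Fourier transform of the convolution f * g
By the convolution theorem: F{f * g}=F(omega) * G(omega)
F(omega)=1/(8 + j * omega), G(omega)=1/(6 + j * omega)
F{f * g}=1/((8 + j * omega)(6 + j * omega))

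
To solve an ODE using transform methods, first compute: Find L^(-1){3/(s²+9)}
L^(-1){w/(s² + w²)}=sin(wt)
Here w=3

Answer: sin(3t)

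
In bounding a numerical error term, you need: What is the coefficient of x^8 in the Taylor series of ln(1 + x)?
ln(1+x)=Σ (-1)^(n+1) x^n/n
Coefficient of x^8=(-1)^9/8=-1/8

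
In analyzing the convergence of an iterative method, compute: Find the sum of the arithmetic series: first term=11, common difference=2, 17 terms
Last term: a_n=11 + (17 - 1)·2=43
Sum=n(a_1 + a_n)/2=17(11 + 43)/2=459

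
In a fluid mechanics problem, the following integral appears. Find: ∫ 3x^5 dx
Using power rule: ∫ 3x^5 dx = 3/6 x^6+C = (1/2)x^6+C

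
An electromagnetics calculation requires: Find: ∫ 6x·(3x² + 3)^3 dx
Let u = 3x² + 3, du = 6x dx
∫ u^3 du = u^4/4 + C

Answer: (3x² + 3)^4/4 + C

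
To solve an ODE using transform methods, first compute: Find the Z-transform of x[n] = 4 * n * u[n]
Z{n * u[n]}=z/(z-1)^2
By linearity: Z{4 * n * u[n]}=4z/(z-1)^2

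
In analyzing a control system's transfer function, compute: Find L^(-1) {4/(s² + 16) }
L^(-1){w/(s² + w²)}=sin(wt)
Here w=4

Answer: sin(4t)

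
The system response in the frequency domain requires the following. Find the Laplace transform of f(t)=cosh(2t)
L{cosh(at)} = s/(s²-a²)
L{cosh(2t)} = s/(s²-4)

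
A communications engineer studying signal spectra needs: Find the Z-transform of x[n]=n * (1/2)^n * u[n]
Using the property Z{n * a^n * u[n]} = az/(z-a)^2
With a = 1/2: X(z) = (1/2)z/(z - 1/2)^2, |z| > 1/2

Answer: (1/2)z/(z - 1/2)^2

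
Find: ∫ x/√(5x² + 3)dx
Let u = 5x² + 3, du = 10x dx
∫ (1/10)·u^(-1/2) du = √u/5 + C

Answer: √(5x² + 3)/5 + C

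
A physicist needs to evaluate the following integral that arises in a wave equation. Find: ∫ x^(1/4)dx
Power rule: ∫ x^(1/4) dx=x^(5/4)/(5/4)+C

Answer: (4/5)·x^(5/4)+C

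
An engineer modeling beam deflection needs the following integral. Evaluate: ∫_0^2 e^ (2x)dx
Antiderivative: (1/2)e^(2x)
Evaluate: (1/2)(e^4-1)

Answer: (e^4-1)/2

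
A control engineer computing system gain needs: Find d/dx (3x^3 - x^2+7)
Power rule: d/dx(ax^n) = n·a·x^(n-1)
Term by term: 9·x^2-2·x

Answer: 9x^2-2x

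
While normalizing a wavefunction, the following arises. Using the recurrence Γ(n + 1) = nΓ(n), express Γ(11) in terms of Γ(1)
Γ(11)=10Γ(10)=10·9Γ(9)=...=10!·Γ(1)=3628800·Γ(1)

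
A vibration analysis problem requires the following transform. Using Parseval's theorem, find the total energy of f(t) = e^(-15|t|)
Parseval's theorem: E=integral |f(t)|^2 dt=(1/2pi) integral |F(omega)|^2 domega
E=integral_{-inf}^{inf} e^(-30|t|) dt=2*integral_0^inf e^(-30t) dt=2/(2*15)=1/15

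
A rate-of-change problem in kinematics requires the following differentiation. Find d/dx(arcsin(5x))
d/dx[arcsin(u)]=u'/√(1-u²), u=5x, u'=5

Answer: 5/√(1 - 25x²)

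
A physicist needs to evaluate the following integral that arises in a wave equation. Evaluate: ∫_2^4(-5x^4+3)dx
Step 1: Find antiderivative F(x)=-x^5+3x
Step 2: F(4) - F(2)=-1012 - (-26)=-986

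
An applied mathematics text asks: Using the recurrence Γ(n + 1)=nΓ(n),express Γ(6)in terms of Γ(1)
Γ(6)=5Γ(5)=5·4Γ(4)=...=5!·Γ(1)=120·Γ(1)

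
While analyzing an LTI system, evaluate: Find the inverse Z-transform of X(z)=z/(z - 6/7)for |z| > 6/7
Standard pair: z/(z-a) <-> a^n*u[n] for causal signals
With a = 6/7: x[n] = (6/7)^n*u[n]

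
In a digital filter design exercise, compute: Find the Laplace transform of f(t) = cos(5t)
L{cos(wt)}=s/(s² + w²)
L{cos(5t)}=s/(s² + 25)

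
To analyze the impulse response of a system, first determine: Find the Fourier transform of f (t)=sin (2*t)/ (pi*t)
sin(W * t)/(pi * t)=(W/pi) * sinc(W * t/pi) is the impulse response of the ideal low-pass filter with cutoff W (here W=2).
Its Fourier transform is a rectangular function:
F(omega)=1 for |omega| < 2, 0 otherwise

Answer: rect(omega/4) [i.e., 1 for |omega| < 2, 0 otherwise]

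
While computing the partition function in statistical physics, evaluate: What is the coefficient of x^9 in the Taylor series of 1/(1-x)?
1/(1-x)=Σ x^n for |x|<1
All coefficients are 1

Answer: 1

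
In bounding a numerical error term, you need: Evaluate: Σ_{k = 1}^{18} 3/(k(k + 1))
Partial fractions: 3/(k(k + 1)) = 3/k - 3/(k + 1)
Telescoping sum: 3(1 - 1/19) = 3·18/19

Answer: 54/19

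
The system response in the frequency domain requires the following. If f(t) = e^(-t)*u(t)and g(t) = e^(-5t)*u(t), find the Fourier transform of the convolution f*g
By the convolution theorem: F{f * g}=F(omega) * G(omega)
F(omega)=1/(1+j * omega), G(omega)=1/(5+j * omega)
F{f * g}=1/((1+j * omega)(5+j * omega))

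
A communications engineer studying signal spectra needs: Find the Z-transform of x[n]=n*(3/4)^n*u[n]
Using the property Z{n*a^n*u[n]}=az/(z-a)^2
With a=3/4: X(z)=(3/4)z/(z - 3/4)^2, |z| > 3/4

Answer: (3/4)z/(z - 3/4)^2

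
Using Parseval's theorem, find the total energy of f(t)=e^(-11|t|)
Parseval's theorem: E = integral |f(t)|^2 dt = (1/2pi) integral |F(omega)|^2 domega
E = integral_{-inf}^{inf} e^(-22|t|) dt = 2*integral_0^inf e^(-22t) dt = 2/(2*11) = 1/11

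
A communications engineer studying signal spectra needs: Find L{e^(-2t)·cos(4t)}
First shifting: L{e^(at)f(t)} = F(s-a)
L{cos(4t)} = s/(s²+16)
Shift: (s+2)/((s+2)²+16)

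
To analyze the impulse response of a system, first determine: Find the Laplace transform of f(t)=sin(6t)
L{sin(wt)} = w/(s² + w²)
L{sin(6t)} = 6/(s² + 36)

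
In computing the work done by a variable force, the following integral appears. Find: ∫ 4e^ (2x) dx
Since d/dx[e^(2x)] = 2e^(2x), we get 2 e^(2x) + C

Answer: 2e^(2x) + C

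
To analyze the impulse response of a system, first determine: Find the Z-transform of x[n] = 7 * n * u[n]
Z{n * u[n]}=z/(z-1)^2
By linearity: Z{7 * n * u[n]}=7z/(z-1)^2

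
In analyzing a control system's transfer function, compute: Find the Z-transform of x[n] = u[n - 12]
Using the time-shift property: Z{u[n-12]} = z^(-12)*z/(z-1)
= z^(-11)/(z-1)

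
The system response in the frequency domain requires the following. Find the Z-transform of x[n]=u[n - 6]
Using the time-shift property: Z{u[n-6]}=z^(-6)*z/(z-1)
=z^(-5)/(z-1)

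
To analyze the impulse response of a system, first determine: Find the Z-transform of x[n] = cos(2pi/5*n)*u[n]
Z{cos(w0 * n) * u[n]}=z(z - cos(w0))/(z^2 - 2z * cos(w0) + 1)
With w0=2pi/5: X(z)=z(z - cos(2pi/5))/(z^2 - 2z * cos(2pi/5) + 1)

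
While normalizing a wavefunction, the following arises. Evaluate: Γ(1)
Γ(n) = (n-1)! for positive integers
Γ(1) = 0! = 1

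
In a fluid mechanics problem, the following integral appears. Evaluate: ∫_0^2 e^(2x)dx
Antiderivative: (1/2)e^(2x)
Evaluate: (1/2)(e^4-1)

Answer: (e^4-1)/2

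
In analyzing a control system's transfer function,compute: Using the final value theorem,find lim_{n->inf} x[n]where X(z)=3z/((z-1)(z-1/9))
Final value theorem: lim x[n]=lim_{z->1} (z-1)*X(z)
(z-1)*X(z)=3z/(z-1/9)
As z->1: 3/(1 - 1/9)=3/(8/9)=27/8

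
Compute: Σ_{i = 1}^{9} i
Using formula: Σ i^1=n(n + 1)/2=9·10/2=45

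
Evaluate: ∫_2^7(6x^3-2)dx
Step 1: Find antiderivative F(x)=(3/2)x^4 - 2x
Step 2: F(7) - F(2)=7175/2 - (20)=7135/2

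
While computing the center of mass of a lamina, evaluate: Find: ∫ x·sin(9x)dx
By parts: u = x, dv = sin(9x) dx
du = dx, v = -cos(9x)/9
= -x·cos(9x)/9+sin(9x)/9²+C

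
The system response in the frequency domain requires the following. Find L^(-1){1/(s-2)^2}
L^(-1){1/(s-a)^n}=t^(n-1)·e^(at)/(n-1)!
Here a=2, n=2: t^1·e^(2t)/1

Answer: t·e^(2t)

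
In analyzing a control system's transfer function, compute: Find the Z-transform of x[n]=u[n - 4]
Using the time-shift property: Z{u[n-4]} = z^(-4)*z/(z-1)
= z^(-3)/(z-1)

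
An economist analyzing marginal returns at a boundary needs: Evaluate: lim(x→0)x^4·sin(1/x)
Squeeze theorem: -|x^4| ≤ x^4·sin(1/x) ≤ |x^4|
Since x^4 → 0 as x → 0, by squeeze theorem the limit is 0

Answer: 0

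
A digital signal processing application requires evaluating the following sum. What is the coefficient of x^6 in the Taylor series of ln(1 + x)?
ln(1 + x) = Σ (-1)^(n + 1) x^n/n
Coefficient of x^6 = (-1)^7/6 = -1/6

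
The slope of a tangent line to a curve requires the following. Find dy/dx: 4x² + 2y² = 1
Differentiate: 8x+4y·(dy/dx)=0
dy/dx=-8x/(4y)=-2·(x/y)

Answer: dy/dx=-2·(x/y)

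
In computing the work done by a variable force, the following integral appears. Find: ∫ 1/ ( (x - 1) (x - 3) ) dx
Partial fractions: 1/((x-1)(x-3)) = A/(x-1)+B/(x-3)
A = -1/2, B = 1/2
∫ [-1/2· 1/(x-1)+1/2· 1/(x-3)] dx
= (1/2)[ln|x-3| - ln|x-1|]+C

Answer: (1/2)·ln|(x-3)/(x-1)|+C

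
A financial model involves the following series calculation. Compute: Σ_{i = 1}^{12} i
Using formula: Σ i^1 = n(n + 1)/2 = 12·13/2 = 78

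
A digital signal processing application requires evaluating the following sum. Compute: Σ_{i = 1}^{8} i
Using formula: Σ i^1 = n(n + 1)/2 = 8·9/2 = 36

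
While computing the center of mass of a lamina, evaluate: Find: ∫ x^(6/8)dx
Power rule: ∫ x^(3/4) dx=x^(7/4)/(7/4) + C

Answer: (4/7)·x^(7/4) + C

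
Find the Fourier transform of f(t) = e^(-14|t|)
Using the standard pair: F{e^(-a|t|)} = 2a/(a^2+omega^2)
With a = 14: F(omega) = 28/(196+omega^2)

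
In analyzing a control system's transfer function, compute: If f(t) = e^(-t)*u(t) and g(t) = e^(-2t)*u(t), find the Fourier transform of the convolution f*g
By the convolution theorem: F{f*g}=F(omega)*G(omega)
F(omega)=1/(1+j*omega), G(omega)=1/(2+j*omega)
F{f*g}=1/((1+j*omega)(2+j*omega))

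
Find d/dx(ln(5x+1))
Chain rule: d/dx[ln(u)] = u'/u where u = 5x+1
u' = 5

Answer: (5)/(5x+1)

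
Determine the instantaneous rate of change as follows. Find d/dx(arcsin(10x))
d/dx[arcsin(u)] = u'/√(1-u²), u = 10x, u' = 10

Answer: 10/√(1 - 100x²)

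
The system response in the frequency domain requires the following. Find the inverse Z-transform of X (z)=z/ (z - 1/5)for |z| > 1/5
Standard pair: z/(z-a) <-> a^n*u[n] for causal signals
With a = 1/5: x[n] = (1/5)^n*u[n]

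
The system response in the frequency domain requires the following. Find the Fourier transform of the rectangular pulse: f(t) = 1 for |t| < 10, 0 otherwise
F(omega)=integral from -10 to 10 of e^(-j * omega * t) dt
=2 * sin(10 * omega)/omega=20 * sinc(10 * omega/pi)

Answer: 2 * sin(10 * omega)/omega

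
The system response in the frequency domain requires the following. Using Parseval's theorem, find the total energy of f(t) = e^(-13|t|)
Parseval's theorem: E = integral |f(t)|^2 dt = (1/2pi) integral |F(omega)|^2 domega
E = integral_{-inf}^{inf} e^(-26|t|) dt = 2 * integral_0^inf e^(-26t) dt = 2/(2 * 13) = 1/13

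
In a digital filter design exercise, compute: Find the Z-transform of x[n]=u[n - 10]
Using the time-shift property: Z{u[n-10]}=z^(-10)*z/(z-1)
=z^(-9)/(z-1)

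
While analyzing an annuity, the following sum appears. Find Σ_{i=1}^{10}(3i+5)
=3·Σ i + 5·10=3·55 + 50=215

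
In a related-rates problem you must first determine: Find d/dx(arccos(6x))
d/dx[arccos(u)]=-u'/√(1-u²), u=6x, u'=6

Answer: -6/√(1-36x²)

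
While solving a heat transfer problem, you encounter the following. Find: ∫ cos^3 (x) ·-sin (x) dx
Let u = cos(x), du = -sin(x) dx
∫ u^3 du = u^4/4+C

Answer: cos^4(x)/4+C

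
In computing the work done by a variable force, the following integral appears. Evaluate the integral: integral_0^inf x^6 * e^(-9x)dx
This is a Gamma integral. Substitute u=9x (du=9 dx):
integral_0^inf x^6*e^(-9x) dx=(1/9^7) integral_0^inf u^6*e^(-u) du
=Gamma(7)/9^7=6!/9^7=720/4782969

Answer: 80/531441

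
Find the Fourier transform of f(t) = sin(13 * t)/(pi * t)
sin(W*t)/(pi*t) = (W/pi)*sinc(W*t/pi) is the impulse response of the ideal low-pass filter with cutoff W (here W = 13).
Its Fourier transform is a rectangular function:
F(omega) = 1 for |omega| < 13, 0 otherwise

Answer: rect(omega/26) [i.e., 1 for |omega| < 13, 0 otherwise]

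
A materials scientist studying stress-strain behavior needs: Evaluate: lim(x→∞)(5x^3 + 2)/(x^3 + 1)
Divide numerator and denominator by x^3:
lim (5 + 2/x^3)/(1 + 1/x^3)=5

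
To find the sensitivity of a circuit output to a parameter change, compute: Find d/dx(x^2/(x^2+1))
Quotient rule: (f/g)'=(f'g - fg')/g²
f=x^2, f'=2x
g=x^2+1, g'=2x

Answer: (2x·(x^2+1)-2x^3)/(x^2+1)²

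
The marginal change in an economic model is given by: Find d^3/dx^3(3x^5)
Apply power rule 3 times:
d^1: 15x^4
d^2: 60x^3
d^3: 180x^2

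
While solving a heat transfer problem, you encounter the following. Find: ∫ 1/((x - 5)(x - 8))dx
Partial fractions: 1/((x-5)(x-8))=A/(x-5) + B/(x-8)
A=-1/3, B=1/3
∫ [-1/3· 1/(x-5) + 1/3· 1/(x-8)] dx
=(1/3)[ln|x-8| - ln|x-5|] + C

Answer: (1/3)·ln|(x-8)/(x-5)| + C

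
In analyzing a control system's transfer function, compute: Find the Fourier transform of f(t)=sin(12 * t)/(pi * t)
sin(W*t)/(pi*t)=(W/pi)*sinc(W*t/pi) is the impulse response of the ideal low-pass filter with cutoff W (here W=12).
Its Fourier transform is a rectangular function:
F(omega)=1 for |omega| < 12, 0 otherwise

Answer: rect(omega/24) [i.e., 1 for |omega| < 12, 0 otherwise]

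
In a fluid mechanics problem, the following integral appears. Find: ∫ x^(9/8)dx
Power rule: ∫ x^(9/8) dx=x^(17/8)/(17/8)+C

Answer: (8/17)·x^(17/8)+C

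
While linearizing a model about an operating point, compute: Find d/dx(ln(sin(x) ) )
Chain rule: d/dx[ln(u)]=u'/u where u=sin(x)
u'=cos(x)

Answer: (cos(x))/(sin(x))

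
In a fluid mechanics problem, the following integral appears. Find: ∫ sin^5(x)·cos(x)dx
Let u=sin(x), du=cos(x) dx
∫ u^5 du=u^6/6+C

Answer: sin^6(x)/6+C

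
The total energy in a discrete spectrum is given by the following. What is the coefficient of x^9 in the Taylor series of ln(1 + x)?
ln(1 + x) = Σ (-1)^(n + 1) x^n/n
Coefficient of x^9 = (-1)^10/9 = 1/9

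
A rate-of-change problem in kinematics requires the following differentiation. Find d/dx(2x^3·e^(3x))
Product rule: (fg)'=f'g+fg'
f=2x^3, f'=6x^2
g=e^(3x), g'=3·e^(3x)

Answer: 6x^2·e^(3x)+6x^3·e^(3x)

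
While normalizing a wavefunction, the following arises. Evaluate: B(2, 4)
B(x,y) = Γ(x)Γ(y)/Γ(x+y) = (x-1)!(y-1)!/(x+y-1)!
B(2,4) = 1!·3!/5! = 1/20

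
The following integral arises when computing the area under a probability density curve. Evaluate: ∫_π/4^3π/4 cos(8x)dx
Antiderivative: sin(8x)/8
Evaluate at bounds: [sin(8·3π/4)/8] - [sin(8·π/4)/8]
= ((0) - (0))/8 = 0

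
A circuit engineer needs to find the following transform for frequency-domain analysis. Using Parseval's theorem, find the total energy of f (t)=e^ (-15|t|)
Parseval's theorem: E = integral |f(t)|^2 dt = (1/2pi) integral |F(omega)|^2 domega
E = integral_{-inf}^{inf} e^(-30|t|) dt = 2*integral_0^inf e^(-30t) dt = 2/(2*15) = 1/15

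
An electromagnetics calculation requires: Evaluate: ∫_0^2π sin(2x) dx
Antiderivative: -cos(2x)/2
Evaluate at bounds: [-cos(2·2π)/2] - [-cos(2·0)/2]
= (-(1) + (1))/2 = 0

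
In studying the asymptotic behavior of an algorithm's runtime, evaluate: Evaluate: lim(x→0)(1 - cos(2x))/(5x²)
Using 1-cos(u) ≈ u²/2 for small u:
(1-cos(2x)) ≈ (2x)²/2 = 4x²/2
So limit = 4/(2·5) = 2/5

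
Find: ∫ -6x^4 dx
Using power rule: ∫ -6x^4 dx=-6/5 x^5 + C=(-6/5)x^5 + C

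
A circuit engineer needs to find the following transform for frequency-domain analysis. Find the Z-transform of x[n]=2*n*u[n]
Z{n*u[n]}=z/(z-1)^2
By linearity: Z{2*n*u[n]}=2z/(z-1)^2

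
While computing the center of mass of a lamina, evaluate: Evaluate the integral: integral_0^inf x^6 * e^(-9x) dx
This is a Gamma integral. Substitute u = 9x (du = 9 dx):
integral_0^inf x^6 * e^(-9x) dx = (1/9^7) integral_0^inf u^6 * e^(-u) du
= Gamma(7)/9^7 = 6!/9^7 = 720/4782969

Answer: 80/531441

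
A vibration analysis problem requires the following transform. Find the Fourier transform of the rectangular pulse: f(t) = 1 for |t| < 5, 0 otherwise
F(omega)=integral from -5 to 5 of e^(-j*omega*t) dt
=2*sin(5*omega)/omega=10*sinc(5*omega/pi)

Answer: 2*sin(5*omega)/omega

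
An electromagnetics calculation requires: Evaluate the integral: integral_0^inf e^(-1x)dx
integral_0^inf e^(-1x) dx=[-1/1*e^(-1x)]_0^inf
=0 - (-1/1)=1/1

Answer: 1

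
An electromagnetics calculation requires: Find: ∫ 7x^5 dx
Using power rule: ∫ 7x^5 dx = 7/6 x^6 + C = (7/6)x^6 + C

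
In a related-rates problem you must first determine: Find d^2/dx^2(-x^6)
Apply power rule 2 times:
d^1: -6x^5
d^2: -30x^4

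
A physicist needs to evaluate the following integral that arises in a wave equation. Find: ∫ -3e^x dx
Since d/dx[e^x]=+ e^x, we get -3e^x + C

Answer: -3e^x + C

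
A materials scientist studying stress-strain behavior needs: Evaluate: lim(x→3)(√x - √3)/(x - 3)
Multiply by conjugate (√x + √3)/(√x + √3):
= (x - 3)/((x - 3)(√x + √3)) = 1/(√x + √3)
As x → 3: 1/(2√3)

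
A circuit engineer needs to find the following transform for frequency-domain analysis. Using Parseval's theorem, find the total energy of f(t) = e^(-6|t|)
Parseval's theorem: E=integral |f(t)|^2 dt=(1/2pi) integral |F(omega)|^2 domega
E=integral_{-inf}^{inf} e^(-12|t|) dt=2*integral_0^inf e^(-12t) dt=2/(2*6)=1/6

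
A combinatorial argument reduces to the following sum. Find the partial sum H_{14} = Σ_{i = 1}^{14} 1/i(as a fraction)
H_14=1 + 1/2 + 1/3 + ... + 1/14
=1171733/360360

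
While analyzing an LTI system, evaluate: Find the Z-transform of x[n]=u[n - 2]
Using the time-shift property: Z{u[n-2]}=z^(-2) * z/(z-1)
=z^(-1)/(z-1)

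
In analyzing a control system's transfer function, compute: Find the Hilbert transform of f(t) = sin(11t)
The Hilbert transform shifts each frequency component by -pi/2.
H{sin(wt)}=-cos(wt)
With w=11: H{sin(11t)}=-cos(11t)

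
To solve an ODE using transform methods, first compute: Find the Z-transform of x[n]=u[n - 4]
Using the time-shift property: Z{u[n-4]} = z^(-4)*z/(z-1)
= z^(-3)/(z-1)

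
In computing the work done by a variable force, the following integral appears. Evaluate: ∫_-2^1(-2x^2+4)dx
Step 1: Find antiderivative F(x) = (-2/3)x^3+4x
Step 2: F(1) - F(-2) = 10/3 - (-8/3) = 6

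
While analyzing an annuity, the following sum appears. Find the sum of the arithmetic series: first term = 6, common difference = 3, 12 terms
Last term: a_n=6 + (12 - 1)·3=39
Sum=n(a_1 + a_n)/2=12(6 + 39)/2=270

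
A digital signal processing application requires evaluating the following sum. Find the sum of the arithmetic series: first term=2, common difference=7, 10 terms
Last term: a_n=2+(10-1)·7=65
Sum=n(a_1+a_n)/2=10(2+65)/2=335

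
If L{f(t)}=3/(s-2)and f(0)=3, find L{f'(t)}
L{f'(t)}=s·F(s) - f(0)=3s/(s-2) - 3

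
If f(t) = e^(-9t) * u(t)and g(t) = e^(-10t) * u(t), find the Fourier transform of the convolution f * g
By the convolution theorem: F{f * g}=F(omega) * G(omega)
F(omega)=1/(9+j * omega), G(omega)=1/(10+j * omega)
F{f * g}=1/((9+j * omega)(10+j * omega))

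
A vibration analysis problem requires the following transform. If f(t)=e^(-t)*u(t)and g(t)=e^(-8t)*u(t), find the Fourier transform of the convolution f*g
By the convolution theorem: F{f * g}=F(omega) * G(omega)
F(omega)=1/(1 + j * omega), G(omega)=1/(8 + j * omega)
F{f * g}=1/((1 + j * omega)(8 + j * omega))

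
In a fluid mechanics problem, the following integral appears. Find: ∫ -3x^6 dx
Using power rule: ∫ -3x^6 dx=-3/7 x^7+C=(-3/7)x^7+C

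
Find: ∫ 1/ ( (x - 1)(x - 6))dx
Partial fractions: 1/((x-1)(x-6))=A/(x-1) + B/(x-6)
A=-1/5, B=1/5
∫ [-1/5· 1/(x-1) + 1/5· 1/(x-6)] dx
=(1/5)[ln|x-6| - ln|x-1|] + C

Answer: (1/5)·ln|(x-6)/(x-1)| + C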